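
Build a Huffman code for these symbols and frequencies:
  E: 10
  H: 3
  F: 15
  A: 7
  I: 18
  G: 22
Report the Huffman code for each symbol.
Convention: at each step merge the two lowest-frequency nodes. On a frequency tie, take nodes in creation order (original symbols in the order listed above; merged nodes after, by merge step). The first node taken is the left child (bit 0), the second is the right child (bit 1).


Huffman tree construction:
Step 1: Merge H(3) + A(7) = 10
Step 2: Merge E(10) + (H+A)(10) = 20
Step 3: Merge F(15) + I(18) = 33
Step 4: Merge (E+(H+A))(20) + G(22) = 42
Step 5: Merge (F+I)(33) + ((E+(H+A))+G)(42) = 75
Read each symbol's code off the tree from the root (left child = 0, right child = 1).

Codes:
  E: 100 (length 3)
  H: 1010 (length 4)
  F: 00 (length 2)
  A: 1011 (length 4)
  I: 01 (length 2)
  G: 11 (length 2)
Average code length: 180/75 = 2.4000 bits/symbol


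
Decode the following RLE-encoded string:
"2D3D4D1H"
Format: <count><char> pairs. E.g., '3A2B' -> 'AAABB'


Expanding each <count><char> pair:
  2D -> 'DD'
  3D -> 'DDD'
  4D -> 'DDDD'
  1H -> 'H'

Decoded = DDDDDDDDDH


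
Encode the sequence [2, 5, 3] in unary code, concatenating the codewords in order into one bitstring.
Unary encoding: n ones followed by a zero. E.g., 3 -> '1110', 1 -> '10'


Encode each number as n ones followed by a terminating 0:
  2 -> 110 (3 bits)
  5 -> 111110 (6 bits)
  3 -> 1110 (4 bits)
Total length = 3 + 6 + 4 = 13 bits.

Unary([2, 5, 3]) = 1101111101110 (13 bits)


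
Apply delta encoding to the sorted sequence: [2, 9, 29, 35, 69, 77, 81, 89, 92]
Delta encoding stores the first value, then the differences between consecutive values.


First value: 2
Deltas:
  9 - 2 = 7
  29 - 9 = 20
  35 - 29 = 6
  69 - 35 = 34
  77 - 69 = 8
  81 - 77 = 4
  89 - 81 = 8
  92 - 89 = 3


Delta encoded: [2, 7, 20, 6, 34, 8, 4, 8, 3]


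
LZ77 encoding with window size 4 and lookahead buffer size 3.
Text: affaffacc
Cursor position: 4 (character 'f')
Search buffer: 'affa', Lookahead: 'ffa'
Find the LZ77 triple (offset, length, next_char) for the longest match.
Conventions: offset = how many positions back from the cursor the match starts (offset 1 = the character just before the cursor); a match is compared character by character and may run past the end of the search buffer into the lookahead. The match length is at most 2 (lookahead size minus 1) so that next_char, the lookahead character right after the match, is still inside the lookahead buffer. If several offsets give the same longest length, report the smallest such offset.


Try each offset into the search buffer:
  offset=1 (pos 3, char 'a'): match length 0
  offset=2 (pos 2, char 'f'): match length 1
  offset=3 (pos 1, char 'f'): match length 2
  offset=4 (pos 0, char 'a'): match length 0
Longest match has length 2 at offset 3.
next_char = character at position 4 + 2 = 6 -> 'a'

Best match: offset=3, length=2 (matching 'ff' starting at position 1)
LZ77 triple: (3, 2, 'a')


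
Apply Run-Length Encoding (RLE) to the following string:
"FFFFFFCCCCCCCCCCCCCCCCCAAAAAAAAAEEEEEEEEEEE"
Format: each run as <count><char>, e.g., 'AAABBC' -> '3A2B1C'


Scanning runs left to right:
  i=0: run of 'F' x 6 -> '6F'
  i=6: run of 'C' x 17 -> '17C'
  i=23: run of 'A' x 9 -> '9A'
  i=32: run of 'E' x 11 -> '11E'

RLE = 6F17C9A11E


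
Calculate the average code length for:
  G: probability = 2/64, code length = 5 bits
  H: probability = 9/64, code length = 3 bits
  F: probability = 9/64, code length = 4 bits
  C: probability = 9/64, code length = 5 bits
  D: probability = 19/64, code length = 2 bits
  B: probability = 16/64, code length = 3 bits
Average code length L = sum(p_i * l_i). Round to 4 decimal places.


Weighted contributions p_i * l_i:
  G: (2/64) * 5 = 10/64
  H: (9/64) * 3 = 27/64
  F: (9/64) * 4 = 36/64
  C: (9/64) * 5 = 45/64
  D: (19/64) * 2 = 38/64
  B: (16/64) * 3 = 48/64
Sum = (10 + 27 + 36 + 45 + 38 + 48)/64 = 204/64

L = 204/64 = 3.1875 bits/symbol


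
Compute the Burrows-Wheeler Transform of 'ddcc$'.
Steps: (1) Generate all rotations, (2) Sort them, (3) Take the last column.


Rotations (sorted):
  0: $ddcc -> last char: c
  1: c$ddc -> last char: c
  2: cc$dd -> last char: d
  3: dcc$d -> last char: d
  4: ddcc$ -> last char: $


BWT = ccdd$


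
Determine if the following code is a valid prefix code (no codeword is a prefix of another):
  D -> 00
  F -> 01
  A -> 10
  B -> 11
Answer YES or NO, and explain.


Checking each pair (does one codeword prefix another?):
  D='00' vs F='01': no prefix
  D='00' vs A='10': no prefix
  D='00' vs B='11': no prefix
  F='01' vs D='00': no prefix
  F='01' vs A='10': no prefix
  F='01' vs B='11': no prefix
  A='10' vs D='00': no prefix
  A='10' vs F='01': no prefix
  A='10' vs B='11': no prefix
  B='11' vs D='00': no prefix
  B='11' vs F='01': no prefix
  B='11' vs A='10': no prefix
No violation found over all pairs.

YES -- this is a valid prefix code. No codeword is a prefix of any other codeword.


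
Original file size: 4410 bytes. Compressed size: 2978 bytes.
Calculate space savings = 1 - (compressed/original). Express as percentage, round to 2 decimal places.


ratio = compressed/original = 2978/4410 = 0.675283
savings = 1 - ratio = 1 - 0.675283 = 0.324717
as a percentage: 0.324717 * 100 = 32.47%

Space savings = 1 - 2978/4410 = 32.47%


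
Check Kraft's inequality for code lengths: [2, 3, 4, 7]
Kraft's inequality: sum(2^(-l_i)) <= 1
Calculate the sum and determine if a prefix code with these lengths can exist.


Sum = 2^(-2) + 2^(-3) + 2^(-4) + 2^(-7)
    = 0.25 + 0.125 + 0.0625 + 0.0078125
    = 57/128 = 0.4453125
Since 0.4453125 <= 1, Kraft's inequality IS satisfied.
A prefix code with these lengths CAN exist.

Kraft sum = 0.4453125. Satisfied.


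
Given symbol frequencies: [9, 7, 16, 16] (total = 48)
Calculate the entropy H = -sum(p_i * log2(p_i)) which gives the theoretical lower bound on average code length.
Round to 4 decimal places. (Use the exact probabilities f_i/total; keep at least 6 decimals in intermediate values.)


Per-symbol terms -p_i * log2(p_i) with p_i = f_i/48:
  p = 9/48 = 0.187500: log2(p) = -2.415037, -p*log2(p) = 0.452820
  p = 7/48 = 0.145833: log2(p) = -2.777608, -p*log2(p) = 0.405068
  p = 16/48 = 0.333333: log2(p) = -1.584963, -p*log2(p) = 0.528321
  p = 16/48 = 0.333333: log2(p) = -1.584963, -p*log2(p) = 0.528321
H = 0.452820 + 0.405068 + 0.528321 + 0.528321 = 1.914530

H = 1.9145 bits/symbol


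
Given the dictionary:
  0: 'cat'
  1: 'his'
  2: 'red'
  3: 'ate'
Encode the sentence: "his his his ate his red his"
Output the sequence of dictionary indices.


Look up each word in the dictionary:
  'his' -> 1
  'his' -> 1
  'his' -> 1
  'ate' -> 3
  'his' -> 1
  'red' -> 2
  'his' -> 1

Encoded: [1, 1, 1, 3, 1, 2, 1]


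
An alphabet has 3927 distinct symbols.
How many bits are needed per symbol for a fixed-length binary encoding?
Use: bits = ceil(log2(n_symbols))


log2(3927) = 11.9392
Bracket: 2^11 = 2048 < 3927 <= 2^12 = 4096
So ceil(log2(3927)) = 12

bits = ceil(log2(3927)) = ceil(11.9392) = 12 bits


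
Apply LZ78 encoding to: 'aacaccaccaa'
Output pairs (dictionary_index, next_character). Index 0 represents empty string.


LZ78 encoding steps:
Dictionary: {0: ''}
Step 1: w='' (idx 0), next='a' -> output (0, 'a'), add 'a' as idx 1
Step 2: w='a' (idx 1), next='c' -> output (1, 'c'), add 'ac' as idx 2
Step 3: w='ac' (idx 2), next='c' -> output (2, 'c'), add 'acc' as idx 3
Step 4: w='acc' (idx 3), next='a' -> output (3, 'a'), add 'acca' as idx 4
Step 5: w='a' (idx 1), end of input -> output (1, '')


Encoded: [(0, 'a'), (1, 'c'), (2, 'c'), (3, 'a'), (1, '')]


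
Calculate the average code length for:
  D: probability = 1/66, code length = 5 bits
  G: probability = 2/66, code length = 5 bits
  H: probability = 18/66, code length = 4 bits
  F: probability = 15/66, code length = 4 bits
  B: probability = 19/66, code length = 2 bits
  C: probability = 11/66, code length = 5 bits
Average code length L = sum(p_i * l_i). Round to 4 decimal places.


Weighted contributions p_i * l_i:
  D: (1/66) * 5 = 5/66
  G: (2/66) * 5 = 10/66
  H: (18/66) * 4 = 72/66
  F: (15/66) * 4 = 60/66
  B: (19/66) * 2 = 38/66
  C: (11/66) * 5 = 55/66
Sum = (5 + 10 + 72 + 60 + 38 + 55)/66 = 240/66

L = 240/66 = 3.6364 bits/symbol


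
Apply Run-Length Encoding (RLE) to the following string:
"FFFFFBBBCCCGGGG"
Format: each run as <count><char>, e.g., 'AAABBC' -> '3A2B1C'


Scanning runs left to right:
  i=0: run of 'F' x 5 -> '5F'
  i=5: run of 'B' x 3 -> '3B'
  i=8: run of 'C' x 3 -> '3C'
  i=11: run of 'G' x 4 -> '4G'

RLE = 5F3B3C4G


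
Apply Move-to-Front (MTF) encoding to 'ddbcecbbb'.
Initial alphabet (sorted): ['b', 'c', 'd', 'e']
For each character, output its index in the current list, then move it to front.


MTF encoding:
'd': index 2 in ['b', 'c', 'd', 'e'] -> ['d', 'b', 'c', 'e']
'd': index 0 in ['d', 'b', 'c', 'e'] -> ['d', 'b', 'c', 'e']
'b': index 1 in ['d', 'b', 'c', 'e'] -> ['b', 'd', 'c', 'e']
'c': index 2 in ['b', 'd', 'c', 'e'] -> ['c', 'b', 'd', 'e']
'e': index 3 in ['c', 'b', 'd', 'e'] -> ['e', 'c', 'b', 'd']
'c': index 1 in ['e', 'c', 'b', 'd'] -> ['c', 'e', 'b', 'd']
'b': index 2 in ['c', 'e', 'b', 'd'] -> ['b', 'c', 'e', 'd']
'b': index 0 in ['b', 'c', 'e', 'd'] -> ['b', 'c', 'e', 'd']
'b': index 0 in ['b', 'c', 'e', 'd'] -> ['b', 'c', 'e', 'd']


Output: [2, 0, 1, 2, 3, 1, 2, 0, 0]


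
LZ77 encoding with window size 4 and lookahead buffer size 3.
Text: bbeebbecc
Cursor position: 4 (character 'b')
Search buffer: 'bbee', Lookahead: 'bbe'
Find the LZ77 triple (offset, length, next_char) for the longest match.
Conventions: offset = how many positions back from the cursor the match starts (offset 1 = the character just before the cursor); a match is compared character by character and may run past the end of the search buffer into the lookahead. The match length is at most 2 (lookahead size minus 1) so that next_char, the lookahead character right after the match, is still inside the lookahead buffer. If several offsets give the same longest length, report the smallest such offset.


Try each offset into the search buffer:
  offset=1 (pos 3, char 'e'): match length 0
  offset=2 (pos 2, char 'e'): match length 0
  offset=3 (pos 1, char 'b'): match length 1
  offset=4 (pos 0, char 'b'): match length 2
Longest match has length 2 at offset 4.
next_char = character at position 4 + 2 = 6 -> 'e'

Best match: offset=4, length=2 (matching 'bb' starting at position 0)
LZ77 triple: (4, 2, 'e')


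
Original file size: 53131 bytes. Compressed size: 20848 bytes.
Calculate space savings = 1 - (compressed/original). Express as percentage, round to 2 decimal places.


ratio = compressed/original = 20848/53131 = 0.392389
savings = 1 - ratio = 1 - 0.392389 = 0.607611
as a percentage: 0.607611 * 100 = 60.76%

Space savings = 1 - 20848/53131 = 60.76%


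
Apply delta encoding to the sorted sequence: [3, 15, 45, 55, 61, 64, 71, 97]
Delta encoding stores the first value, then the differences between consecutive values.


First value: 3
Deltas:
  15 - 3 = 12
  45 - 15 = 30
  55 - 45 = 10
  61 - 55 = 6
  64 - 61 = 3
  71 - 64 = 7
  97 - 71 = 26


Delta encoded: [3, 12, 30, 10, 6, 3, 7, 26]


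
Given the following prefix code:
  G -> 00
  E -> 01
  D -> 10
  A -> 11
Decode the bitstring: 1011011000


Decoding step by step:
Bits 10 -> D
Bits 11 -> A
Bits 01 -> E
Bits 10 -> D
Bits 00 -> G


Decoded message: DAEDG


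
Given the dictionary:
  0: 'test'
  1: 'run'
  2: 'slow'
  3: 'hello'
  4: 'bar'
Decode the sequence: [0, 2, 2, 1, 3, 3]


Look up each index in the dictionary:
  0 -> 'test'
  2 -> 'slow'
  2 -> 'slow'
  1 -> 'run'
  3 -> 'hello'
  3 -> 'hello'

Decoded: "test slow slow run hello hello"


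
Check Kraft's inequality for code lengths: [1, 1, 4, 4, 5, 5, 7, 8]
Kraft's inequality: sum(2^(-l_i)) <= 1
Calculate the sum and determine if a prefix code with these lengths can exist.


Sum = 2^(-1) + 2^(-1) + 2^(-4) + 2^(-4) + 2^(-5) + 2^(-5) + 2^(-7) + 2^(-8)
    = 0.5 + 0.5 + 0.0625 + 0.0625 + 0.03125 + 0.03125 + 0.0078125 + 0.00390625
    = 307/256 = 1.19921875
Since 1.19921875 > 1, Kraft's inequality is NOT satisfied.
A prefix code with these lengths CANNOT exist.

Kraft sum = 1.19921875. Not satisfied.


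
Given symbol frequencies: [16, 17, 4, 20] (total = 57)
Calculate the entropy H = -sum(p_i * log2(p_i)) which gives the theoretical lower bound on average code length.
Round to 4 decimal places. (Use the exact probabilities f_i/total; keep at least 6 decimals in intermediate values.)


Per-symbol terms -p_i * log2(p_i) with p_i = f_i/57:
  p = 16/57 = 0.280702: log2(p) = -1.832890, -p*log2(p) = 0.514495
  p = 17/57 = 0.298246: log2(p) = -1.745427, -p*log2(p) = 0.520566
  p = 4/57 = 0.070175: log2(p) = -3.832890, -p*log2(p) = 0.268975
  p = 20/57 = 0.350877: log2(p) = -1.510962, -p*log2(p) = 0.530162
H = 0.514495 + 0.520566 + 0.268975 + 0.530162 = 1.834198

H = 1.8342 bits/symbol


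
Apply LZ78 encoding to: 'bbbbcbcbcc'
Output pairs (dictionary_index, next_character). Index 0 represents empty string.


LZ78 encoding steps:
Dictionary: {0: ''}
Step 1: w='' (idx 0), next='b' -> output (0, 'b'), add 'b' as idx 1
Step 2: w='b' (idx 1), next='b' -> output (1, 'b'), add 'bb' as idx 2
Step 3: w='b' (idx 1), next='c' -> output (1, 'c'), add 'bc' as idx 3
Step 4: w='bc' (idx 3), next='b' -> output (3, 'b'), add 'bcb' as idx 4
Step 5: w='' (idx 0), next='c' -> output (0, 'c'), add 'c' as idx 5
Step 6: w='c' (idx 5), end of input -> output (5, '')


Encoded: [(0, 'b'), (1, 'b'), (1, 'c'), (3, 'b'), (0, 'c'), (5, '')]


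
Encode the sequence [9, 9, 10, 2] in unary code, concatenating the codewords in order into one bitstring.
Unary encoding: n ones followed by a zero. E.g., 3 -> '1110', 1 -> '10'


Encode each number as n ones followed by a terminating 0:
  9 -> 1111111110 (10 bits)
  9 -> 1111111110 (10 bits)
  10 -> 11111111110 (11 bits)
  2 -> 110 (3 bits)
Total length = 10 + 10 + 11 + 3 = 34 bits.

Unary([9, 9, 10, 2]) = 1111111110111111111011111111110110 (34 bits)


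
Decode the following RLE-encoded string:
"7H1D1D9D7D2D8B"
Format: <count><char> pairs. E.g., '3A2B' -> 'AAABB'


Expanding each <count><char> pair:
  7H -> 'HHHHHHH'
  1D -> 'D'
  1D -> 'D'
  9D -> 'DDDDDDDDD'
  7D -> 'DDDDDDD'
  2D -> 'DD'
  8B -> 'BBBBBBBB'

Decoded = HHHHHHHDDDDDDDDDDDDDDDDDDDDBBBBBBBB


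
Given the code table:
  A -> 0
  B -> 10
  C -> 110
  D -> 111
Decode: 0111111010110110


Decoding:
0 -> A
111 -> D
111 -> D
0 -> A
10 -> B
110 -> C
110 -> C


Result: ADDABCC


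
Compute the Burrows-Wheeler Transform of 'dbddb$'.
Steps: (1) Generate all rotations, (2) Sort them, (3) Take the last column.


Rotations (sorted):
  0: $dbddb -> last char: b
  1: b$dbdd -> last char: d
  2: bddb$d -> last char: d
  3: db$dbd -> last char: d
  4: dbddb$ -> last char: $
  5: ddb$db -> last char: b


BWT = bddd$b


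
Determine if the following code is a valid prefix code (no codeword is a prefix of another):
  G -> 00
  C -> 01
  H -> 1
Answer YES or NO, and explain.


Checking each pair (does one codeword prefix another?):
  G='00' vs C='01': no prefix
  G='00' vs H='1': no prefix
  C='01' vs G='00': no prefix
  C='01' vs H='1': no prefix
  H='1' vs G='00': no prefix
  H='1' vs C='01': no prefix
No violation found over all pairs.

YES -- this is a valid prefix code. No codeword is a prefix of any other codeword.


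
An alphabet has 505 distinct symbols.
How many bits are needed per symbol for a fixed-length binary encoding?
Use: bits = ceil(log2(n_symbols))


log2(505) = 8.9801
Bracket: 2^8 = 256 < 505 <= 2^9 = 512
So ceil(log2(505)) = 9

bits = ceil(log2(505)) = ceil(8.9801) = 9 bits


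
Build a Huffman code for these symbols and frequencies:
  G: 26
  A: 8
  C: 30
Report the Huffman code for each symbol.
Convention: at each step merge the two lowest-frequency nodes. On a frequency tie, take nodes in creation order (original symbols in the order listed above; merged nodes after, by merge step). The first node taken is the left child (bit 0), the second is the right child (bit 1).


Huffman tree construction:
Step 1: Merge A(8) + G(26) = 34
Step 2: Merge C(30) + (A+G)(34) = 64
Read each symbol's code off the tree from the root (left child = 0, right child = 1).

Codes:
  G: 11 (length 2)
  A: 10 (length 2)
  C: 0 (length 1)
Average code length: 98/64 = 1.5313 bits/symbol


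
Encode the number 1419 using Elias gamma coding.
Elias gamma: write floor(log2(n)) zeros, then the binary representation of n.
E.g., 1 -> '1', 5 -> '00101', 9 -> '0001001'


num_bits = floor(log2(1419)) + 1 = 11
leading_zeros = num_bits - 1 = 10
binary(1419) = 10110001011

Elias gamma(1419) = '0000000000' + '10110001011' = 000000000010110001011 (21 bits)


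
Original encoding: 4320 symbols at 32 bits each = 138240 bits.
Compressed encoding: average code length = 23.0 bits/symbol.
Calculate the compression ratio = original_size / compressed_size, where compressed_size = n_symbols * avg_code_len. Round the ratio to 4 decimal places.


original_size = n_symbols * orig_bits = 4320 * 32 = 138240 bits
compressed_size = n_symbols * avg_code_len = 4320 * 23.0 = 99360.0 bits
ratio = original_size / compressed_size = 138240 / 99360.0 = 1.3913

Compression ratio = 1.3913


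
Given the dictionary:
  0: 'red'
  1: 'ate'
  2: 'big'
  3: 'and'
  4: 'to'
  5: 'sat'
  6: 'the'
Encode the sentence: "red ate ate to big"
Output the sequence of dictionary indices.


Look up each word in the dictionary:
  'red' -> 0
  'ate' -> 1
  'ate' -> 1
  'to' -> 4
  'big' -> 2

Encoded: [0, 1, 1, 4, 2]


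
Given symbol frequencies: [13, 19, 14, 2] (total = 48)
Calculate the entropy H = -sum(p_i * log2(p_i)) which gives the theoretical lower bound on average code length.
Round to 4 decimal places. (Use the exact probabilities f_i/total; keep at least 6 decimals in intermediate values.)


Per-symbol terms -p_i * log2(p_i) with p_i = f_i/48:
  p = 13/48 = 0.270833: log2(p) = -1.884523, -p*log2(p) = 0.510392
  p = 19/48 = 0.395833: log2(p) = -1.337035, -p*log2(p) = 0.529243
  p = 14/48 = 0.291667: log2(p) = -1.777608, -p*log2(p) = 0.518469
  p = 2/48 = 0.041667: log2(p) = -4.584963, -p*log2(p) = 0.191040
H = 0.510392 + 0.529243 + 0.518469 + 0.191040 = 1.749144

H = 1.7491 bits/symbol


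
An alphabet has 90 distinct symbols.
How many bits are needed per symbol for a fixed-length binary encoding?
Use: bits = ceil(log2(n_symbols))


log2(90) = 6.4919
Bracket: 2^6 = 64 < 90 <= 2^7 = 128
So ceil(log2(90)) = 7

bits = ceil(log2(90)) = ceil(6.4919) = 7 bits


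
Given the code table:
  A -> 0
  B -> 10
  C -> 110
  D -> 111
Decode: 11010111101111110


Decoding:
110 -> C
10 -> B
111 -> D
10 -> B
111 -> D
111 -> D
0 -> A


Result: CBDBDDA


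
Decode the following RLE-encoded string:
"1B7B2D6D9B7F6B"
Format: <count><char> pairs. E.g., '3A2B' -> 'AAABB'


Expanding each <count><char> pair:
  1B -> 'B'
  7B -> 'BBBBBBB'
  2D -> 'DD'
  6D -> 'DDDDDD'
  9B -> 'BBBBBBBBB'
  7F -> 'FFFFFFF'
  6B -> 'BBBBBB'

Decoded = BBBBBBBBDDDDDDDDBBBBBBBBBFFFFFFFBBBBBB


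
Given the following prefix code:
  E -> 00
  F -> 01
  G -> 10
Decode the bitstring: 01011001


Decoding step by step:
Bits 01 -> F
Bits 01 -> F
Bits 10 -> G
Bits 01 -> F


Decoded message: FFGF


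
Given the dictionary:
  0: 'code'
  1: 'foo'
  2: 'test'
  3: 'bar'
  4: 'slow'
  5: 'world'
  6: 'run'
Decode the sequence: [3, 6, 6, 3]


Look up each index in the dictionary:
  3 -> 'bar'
  6 -> 'run'
  6 -> 'run'
  3 -> 'bar'

Decoded: "bar run run bar"


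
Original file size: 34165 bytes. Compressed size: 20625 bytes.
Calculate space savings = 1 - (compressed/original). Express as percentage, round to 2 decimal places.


ratio = compressed/original = 20625/34165 = 0.603688
savings = 1 - ratio = 1 - 0.603688 = 0.396312
as a percentage: 0.396312 * 100 = 39.63%

Space savings = 1 - 20625/34165 = 39.63%


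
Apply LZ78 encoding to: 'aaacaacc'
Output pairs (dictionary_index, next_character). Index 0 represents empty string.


LZ78 encoding steps:
Dictionary: {0: ''}
Step 1: w='' (idx 0), next='a' -> output (0, 'a'), add 'a' as idx 1
Step 2: w='a' (idx 1), next='a' -> output (1, 'a'), add 'aa' as idx 2
Step 3: w='' (idx 0), next='c' -> output (0, 'c'), add 'c' as idx 3
Step 4: w='aa' (idx 2), next='c' -> output (2, 'c'), add 'aac' as idx 4
Step 5: w='c' (idx 3), end of input -> output (3, '')


Encoded: [(0, 'a'), (1, 'a'), (0, 'c'), (2, 'c'), (3, '')]


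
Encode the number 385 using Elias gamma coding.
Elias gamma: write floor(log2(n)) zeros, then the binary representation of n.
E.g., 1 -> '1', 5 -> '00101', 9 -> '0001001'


num_bits = floor(log2(385)) + 1 = 9
leading_zeros = num_bits - 1 = 8
binary(385) = 110000001

Elias gamma(385) = '00000000' + '110000001' = 00000000110000001 (17 bits)


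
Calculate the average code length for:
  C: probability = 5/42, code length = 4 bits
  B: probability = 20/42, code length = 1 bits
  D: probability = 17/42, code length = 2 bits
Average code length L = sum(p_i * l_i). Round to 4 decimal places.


Weighted contributions p_i * l_i:
  C: (5/42) * 4 = 20/42
  B: (20/42) * 1 = 20/42
  D: (17/42) * 2 = 34/42
Sum = (20 + 20 + 34)/42 = 74/42

L = 74/42 = 1.7619 bits/symbol


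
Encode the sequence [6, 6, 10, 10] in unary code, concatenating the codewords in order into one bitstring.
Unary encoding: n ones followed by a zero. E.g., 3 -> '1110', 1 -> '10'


Encode each number as n ones followed by a terminating 0:
  6 -> 1111110 (7 bits)
  6 -> 1111110 (7 bits)
  10 -> 11111111110 (11 bits)
  10 -> 11111111110 (11 bits)
Total length = 7 + 7 + 11 + 11 = 36 bits.

Unary([6, 6, 10, 10]) = 111111011111101111111111011111111110 (36 bits)


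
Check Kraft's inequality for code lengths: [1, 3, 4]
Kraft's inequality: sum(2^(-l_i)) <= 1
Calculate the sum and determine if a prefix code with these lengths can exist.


Sum = 2^(-1) + 2^(-3) + 2^(-4)
    = 0.5 + 0.125 + 0.0625
    = 11/16 = 0.6875
Since 0.6875 <= 1, Kraft's inequality IS satisfied.
A prefix code with these lengths CAN exist.

Kraft sum = 0.6875. Satisfied.


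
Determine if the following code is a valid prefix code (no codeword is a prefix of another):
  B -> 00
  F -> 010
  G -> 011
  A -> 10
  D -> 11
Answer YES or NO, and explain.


Checking each pair (does one codeword prefix another?):
  B='00' vs F='010': no prefix
  B='00' vs G='011': no prefix
  B='00' vs A='10': no prefix
  B='00' vs D='11': no prefix
  F='010' vs B='00': no prefix
  F='010' vs G='011': no prefix
  F='010' vs A='10': no prefix
  F='010' vs D='11': no prefix
  G='011' vs B='00': no prefix
  G='011' vs F='010': no prefix
  G='011' vs A='10': no prefix
  G='011' vs D='11': no prefix
  A='10' vs B='00': no prefix
  A='10' vs F='010': no prefix
  A='10' vs G='011': no prefix
  A='10' vs D='11': no prefix
  D='11' vs B='00': no prefix
  D='11' vs F='010': no prefix
  D='11' vs G='011': no prefix
  D='11' vs A='10': no prefix
No violation found over all pairs.

YES -- this is a valid prefix code. No codeword is a prefix of any other codeword.


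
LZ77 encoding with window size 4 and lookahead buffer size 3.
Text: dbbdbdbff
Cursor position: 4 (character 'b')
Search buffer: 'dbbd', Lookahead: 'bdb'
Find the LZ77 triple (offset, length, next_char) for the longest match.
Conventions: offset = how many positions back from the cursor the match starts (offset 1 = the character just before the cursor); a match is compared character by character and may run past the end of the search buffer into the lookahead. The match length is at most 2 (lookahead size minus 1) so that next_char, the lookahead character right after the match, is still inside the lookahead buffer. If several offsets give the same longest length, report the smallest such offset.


Try each offset into the search buffer:
  offset=1 (pos 3, char 'd'): match length 0
  offset=2 (pos 2, char 'b'): match length 2
  offset=3 (pos 1, char 'b'): match length 1
  offset=4 (pos 0, char 'd'): match length 0
Longest match has length 2 at offset 2.
next_char = character at position 4 + 2 = 6 -> 'b'

Best match: offset=2, length=2 (matching 'bd' starting at position 2)
LZ77 triple: (2, 2, 'b')


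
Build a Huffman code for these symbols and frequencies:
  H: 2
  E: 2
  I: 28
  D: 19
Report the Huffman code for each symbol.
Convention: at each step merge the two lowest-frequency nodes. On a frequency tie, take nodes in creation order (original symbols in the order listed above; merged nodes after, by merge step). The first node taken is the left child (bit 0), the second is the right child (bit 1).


Huffman tree construction:
Step 1: Merge H(2) + E(2) = 4
Step 2: Merge (H+E)(4) + D(19) = 23
Step 3: Merge ((H+E)+D)(23) + I(28) = 51
Read each symbol's code off the tree from the root (left child = 0, right child = 1).

Codes:
  H: 000 (length 3)
  E: 001 (length 3)
  I: 1 (length 1)
  D: 01 (length 2)
Average code length: 78/51 = 1.5294 bits/symbol


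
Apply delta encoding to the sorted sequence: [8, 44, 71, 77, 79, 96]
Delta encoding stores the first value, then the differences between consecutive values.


First value: 8
Deltas:
  44 - 8 = 36
  71 - 44 = 27
  77 - 71 = 6
  79 - 77 = 2
  96 - 79 = 17


Delta encoded: [8, 36, 27, 6, 2, 17]


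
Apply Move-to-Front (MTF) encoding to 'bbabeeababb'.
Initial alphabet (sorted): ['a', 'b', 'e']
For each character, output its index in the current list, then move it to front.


MTF encoding:
'b': index 1 in ['a', 'b', 'e'] -> ['b', 'a', 'e']
'b': index 0 in ['b', 'a', 'e'] -> ['b', 'a', 'e']
'a': index 1 in ['b', 'a', 'e'] -> ['a', 'b', 'e']
'b': index 1 in ['a', 'b', 'e'] -> ['b', 'a', 'e']
'e': index 2 in ['b', 'a', 'e'] -> ['e', 'b', 'a']
'e': index 0 in ['e', 'b', 'a'] -> ['e', 'b', 'a']
'a': index 2 in ['e', 'b', 'a'] -> ['a', 'e', 'b']
'b': index 2 in ['a', 'e', 'b'] -> ['b', 'a', 'e']
'a': index 1 in ['b', 'a', 'e'] -> ['a', 'b', 'e']
'b': index 1 in ['a', 'b', 'e'] -> ['b', 'a', 'e']
'b': index 0 in ['b', 'a', 'e'] -> ['b', 'a', 'e']


Output: [1, 0, 1, 1, 2, 0, 2, 2, 1, 1, 0]


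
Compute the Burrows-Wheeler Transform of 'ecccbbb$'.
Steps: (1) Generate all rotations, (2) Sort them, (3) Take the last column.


Rotations (sorted):
  0: $ecccbbb -> last char: b
  1: b$ecccbb -> last char: b
  2: bb$ecccb -> last char: b
  3: bbb$eccc -> last char: c
  4: cbbb$ecc -> last char: c
  5: ccbbb$ec -> last char: c
  6: cccbbb$e -> last char: e
  7: ecccbbb$ -> last char: $


BWT = bbbccce$


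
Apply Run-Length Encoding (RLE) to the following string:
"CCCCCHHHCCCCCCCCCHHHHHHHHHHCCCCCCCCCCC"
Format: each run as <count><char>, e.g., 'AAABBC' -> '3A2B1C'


Scanning runs left to right:
  i=0: run of 'C' x 5 -> '5C'
  i=5: run of 'H' x 3 -> '3H'
  i=8: run of 'C' x 9 -> '9C'
  i=17: run of 'H' x 10 -> '10H'
  i=27: run of 'C' x 11 -> '11C'

RLE = 5C3H9C10H11C


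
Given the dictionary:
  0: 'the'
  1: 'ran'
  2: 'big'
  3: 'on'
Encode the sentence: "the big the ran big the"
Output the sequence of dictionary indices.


Look up each word in the dictionary:
  'the' -> 0
  'big' -> 2
  'the' -> 0
  'ran' -> 1
  'big' -> 2
  'the' -> 0

Encoded: [0, 2, 0, 1, 2, 0]


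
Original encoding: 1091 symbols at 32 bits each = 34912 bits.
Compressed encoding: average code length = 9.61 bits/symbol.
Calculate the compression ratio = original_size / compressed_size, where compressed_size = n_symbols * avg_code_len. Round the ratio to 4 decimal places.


original_size = n_symbols * orig_bits = 1091 * 32 = 34912 bits
compressed_size = n_symbols * avg_code_len = 1091 * 9.61 = 10484.51 bits
ratio = original_size / compressed_size = 34912 / 10484.51 = 3.3299

Compression ratio = 3.3299


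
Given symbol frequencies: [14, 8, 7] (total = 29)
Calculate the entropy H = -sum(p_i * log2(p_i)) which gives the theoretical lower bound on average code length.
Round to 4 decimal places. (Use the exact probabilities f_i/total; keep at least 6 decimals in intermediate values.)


Per-symbol terms -p_i * log2(p_i) with p_i = f_i/29:
  p = 14/29 = 0.482759: log2(p) = -1.050626, -p*log2(p) = 0.507199
  p = 8/29 = 0.275862: log2(p) = -1.857981, -p*log2(p) = 0.512546
  p = 7/29 = 0.241379: log2(p) = -2.050626, -p*log2(p) = 0.494979
H = 0.507199 + 0.512546 + 0.494979 = 1.514724

H = 1.5147 bits/symbol


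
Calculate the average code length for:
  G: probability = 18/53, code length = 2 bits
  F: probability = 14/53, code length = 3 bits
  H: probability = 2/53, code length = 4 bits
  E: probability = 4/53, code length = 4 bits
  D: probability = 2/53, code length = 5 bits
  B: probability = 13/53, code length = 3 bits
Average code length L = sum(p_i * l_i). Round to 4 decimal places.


Weighted contributions p_i * l_i:
  G: (18/53) * 2 = 36/53
  F: (14/53) * 3 = 42/53
  H: (2/53) * 4 = 8/53
  E: (4/53) * 4 = 16/53
  D: (2/53) * 5 = 10/53
  B: (13/53) * 3 = 39/53
Sum = (36 + 42 + 8 + 16 + 10 + 39)/53 = 151/53

L = 151/53 = 2.8491 bits/symbol


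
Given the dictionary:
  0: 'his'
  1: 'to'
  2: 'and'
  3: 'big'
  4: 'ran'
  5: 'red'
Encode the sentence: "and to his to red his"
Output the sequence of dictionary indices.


Look up each word in the dictionary:
  'and' -> 2
  'to' -> 1
  'his' -> 0
  'to' -> 1
  'red' -> 5
  'his' -> 0

Encoded: [2, 1, 0, 1, 5, 0]


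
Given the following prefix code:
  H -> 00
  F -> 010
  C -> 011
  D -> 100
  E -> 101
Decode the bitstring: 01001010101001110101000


Decoding step by step:
Bits 010 -> F
Bits 010 -> F
Bits 101 -> E
Bits 010 -> F
Bits 011 -> C
Bits 101 -> E
Bits 010 -> F
Bits 00 -> H


Decoded message: FFEFCEFH


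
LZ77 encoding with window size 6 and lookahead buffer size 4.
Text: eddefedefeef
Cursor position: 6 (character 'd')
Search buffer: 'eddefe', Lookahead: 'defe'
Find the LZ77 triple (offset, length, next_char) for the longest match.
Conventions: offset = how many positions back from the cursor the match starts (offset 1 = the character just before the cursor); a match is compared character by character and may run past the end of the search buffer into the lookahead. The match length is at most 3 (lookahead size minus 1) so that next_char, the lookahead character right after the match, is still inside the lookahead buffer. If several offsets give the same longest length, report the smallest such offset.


Try each offset into the search buffer:
  offset=1 (pos 5, char 'e'): match length 0
  offset=2 (pos 4, char 'f'): match length 0
  offset=3 (pos 3, char 'e'): match length 0
  offset=4 (pos 2, char 'd'): match length 3
  offset=5 (pos 1, char 'd'): match length 1
  offset=6 (pos 0, char 'e'): match length 0
Longest match has length 3 at offset 4.
next_char = character at position 6 + 3 = 9 -> 'e'

Best match: offset=4, length=3 (matching 'def' starting at position 2)
LZ77 triple: (4, 3, 'e')


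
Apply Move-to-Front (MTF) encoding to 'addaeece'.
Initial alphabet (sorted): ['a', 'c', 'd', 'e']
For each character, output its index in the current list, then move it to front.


MTF encoding:
'a': index 0 in ['a', 'c', 'd', 'e'] -> ['a', 'c', 'd', 'e']
'd': index 2 in ['a', 'c', 'd', 'e'] -> ['d', 'a', 'c', 'e']
'd': index 0 in ['d', 'a', 'c', 'e'] -> ['d', 'a', 'c', 'e']
'a': index 1 in ['d', 'a', 'c', 'e'] -> ['a', 'd', 'c', 'e']
'e': index 3 in ['a', 'd', 'c', 'e'] -> ['e', 'a', 'd', 'c']
'e': index 0 in ['e', 'a', 'd', 'c'] -> ['e', 'a', 'd', 'c']
'c': index 3 in ['e', 'a', 'd', 'c'] -> ['c', 'e', 'a', 'd']
'e': index 1 in ['c', 'e', 'a', 'd'] -> ['e', 'c', 'a', 'd']


Output: [0, 2, 0, 1, 3, 0, 3, 1]


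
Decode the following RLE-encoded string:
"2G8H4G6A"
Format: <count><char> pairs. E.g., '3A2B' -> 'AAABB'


Expanding each <count><char> pair:
  2G -> 'GG'
  8H -> 'HHHHHHHH'
  4G -> 'GGGG'
  6A -> 'AAAAAA'

Decoded = GGHHHHHHHHGGGGAAAAAA


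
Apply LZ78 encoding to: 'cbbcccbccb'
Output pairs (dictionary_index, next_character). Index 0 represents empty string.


LZ78 encoding steps:
Dictionary: {0: ''}
Step 1: w='' (idx 0), next='c' -> output (0, 'c'), add 'c' as idx 1
Step 2: w='' (idx 0), next='b' -> output (0, 'b'), add 'b' as idx 2
Step 3: w='b' (idx 2), next='c' -> output (2, 'c'), add 'bc' as idx 3
Step 4: w='c' (idx 1), next='c' -> output (1, 'c'), add 'cc' as idx 4
Step 5: w='bc' (idx 3), next='c' -> output (3, 'c'), add 'bcc' as idx 5
Step 6: w='b' (idx 2), end of input -> output (2, '')


Encoded: [(0, 'c'), (0, 'b'), (2, 'c'), (1, 'c'), (3, 'c'), (2, '')]


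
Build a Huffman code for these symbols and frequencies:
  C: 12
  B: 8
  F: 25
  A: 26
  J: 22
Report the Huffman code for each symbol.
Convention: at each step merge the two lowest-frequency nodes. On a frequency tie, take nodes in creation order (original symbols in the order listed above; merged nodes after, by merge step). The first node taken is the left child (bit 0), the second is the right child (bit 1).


Huffman tree construction:
Step 1: Merge B(8) + C(12) = 20
Step 2: Merge (B+C)(20) + J(22) = 42
Step 3: Merge F(25) + A(26) = 51
Step 4: Merge ((B+C)+J)(42) + (F+A)(51) = 93
Read each symbol's code off the tree from the root (left child = 0, right child = 1).

Codes:
  C: 001 (length 3)
  B: 000 (length 3)
  F: 10 (length 2)
  A: 11 (length 2)
  J: 01 (length 2)
Average code length: 206/93 = 2.2151 bits/symbol


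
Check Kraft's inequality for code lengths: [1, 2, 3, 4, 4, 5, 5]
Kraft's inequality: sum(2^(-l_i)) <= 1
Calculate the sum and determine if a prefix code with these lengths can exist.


Sum = 2^(-1) + 2^(-2) + 2^(-3) + 2^(-4) + 2^(-4) + 2^(-5) + 2^(-5)
    = 0.5 + 0.25 + 0.125 + 0.0625 + 0.0625 + 0.03125 + 0.03125
    = 34/32 = 1.0625
Since 1.0625 > 1, Kraft's inequality is NOT satisfied.
A prefix code with these lengths CANNOT exist.

Kraft sum = 1.0625. Not satisfied.


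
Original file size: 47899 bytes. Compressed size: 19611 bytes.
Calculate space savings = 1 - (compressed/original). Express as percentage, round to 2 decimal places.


ratio = compressed/original = 19611/47899 = 0.409424
savings = 1 - ratio = 1 - 0.409424 = 0.590576
as a percentage: 0.590576 * 100 = 59.06%

Space savings = 1 - 19611/47899 = 59.06%


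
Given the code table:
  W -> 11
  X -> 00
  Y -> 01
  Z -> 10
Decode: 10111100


Decoding:
10 -> Z
11 -> W
11 -> W
00 -> X


Result: ZWWX


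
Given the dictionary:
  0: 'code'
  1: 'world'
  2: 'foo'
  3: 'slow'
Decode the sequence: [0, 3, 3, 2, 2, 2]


Look up each index in the dictionary:
  0 -> 'code'
  3 -> 'slow'
  3 -> 'slow'
  2 -> 'foo'
  2 -> 'foo'
  2 -> 'foo'

Decoded: "code slow slow foo foo foo"


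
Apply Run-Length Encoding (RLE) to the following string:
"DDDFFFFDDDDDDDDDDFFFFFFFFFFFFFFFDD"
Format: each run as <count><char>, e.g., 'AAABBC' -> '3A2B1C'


Scanning runs left to right:
  i=0: run of 'D' x 3 -> '3D'
  i=3: run of 'F' x 4 -> '4F'
  i=7: run of 'D' x 10 -> '10D'
  i=17: run of 'F' x 15 -> '15F'
  i=32: run of 'D' x 2 -> '2D'

RLE = 3D4F10D15F2D


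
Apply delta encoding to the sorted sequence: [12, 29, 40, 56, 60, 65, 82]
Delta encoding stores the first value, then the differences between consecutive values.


First value: 12
Deltas:
  29 - 12 = 17
  40 - 29 = 11
  56 - 40 = 16
  60 - 56 = 4
  65 - 60 = 5
  82 - 65 = 17


Delta encoded: [12, 17, 11, 16, 4, 5, 17]


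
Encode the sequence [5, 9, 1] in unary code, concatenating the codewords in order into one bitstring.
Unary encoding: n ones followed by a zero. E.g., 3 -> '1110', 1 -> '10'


Encode each number as n ones followed by a terminating 0:
  5 -> 111110 (6 bits)
  9 -> 1111111110 (10 bits)
  1 -> 10 (2 bits)
Total length = 6 + 10 + 2 = 18 bits.

Unary([5, 9, 1]) = 111110111111111010 (18 bits)


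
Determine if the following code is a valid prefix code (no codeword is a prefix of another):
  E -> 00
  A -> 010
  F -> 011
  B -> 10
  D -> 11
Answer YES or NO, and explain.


Checking each pair (does one codeword prefix another?):
  E='00' vs A='010': no prefix
  E='00' vs F='011': no prefix
  E='00' vs B='10': no prefix
  E='00' vs D='11': no prefix
  A='010' vs E='00': no prefix
  A='010' vs F='011': no prefix
  A='010' vs B='10': no prefix
  A='010' vs D='11': no prefix
  F='011' vs E='00': no prefix
  F='011' vs A='010': no prefix
  F='011' vs B='10': no prefix
  F='011' vs D='11': no prefix
  B='10' vs E='00': no prefix
  B='10' vs A='010': no prefix
  B='10' vs F='011': no prefix
  B='10' vs D='11': no prefix
  D='11' vs E='00': no prefix
  D='11' vs A='010': no prefix
  D='11' vs F='011': no prefix
  D='11' vs B='10': no prefix
No violation found over all pairs.

YES -- this is a valid prefix code. No codeword is a prefix of any other codeword.


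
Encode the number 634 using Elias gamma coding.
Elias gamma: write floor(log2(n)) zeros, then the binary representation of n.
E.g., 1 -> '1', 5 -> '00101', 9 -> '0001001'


num_bits = floor(log2(634)) + 1 = 10
leading_zeros = num_bits - 1 = 9
binary(634) = 1001111010

Elias gamma(634) = '000000000' + '1001111010' = 0000000001001111010 (19 bits)


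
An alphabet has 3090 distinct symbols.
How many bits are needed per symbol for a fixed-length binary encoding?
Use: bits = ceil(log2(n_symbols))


log2(3090) = 11.5934
Bracket: 2^11 = 2048 < 3090 <= 2^12 = 4096
So ceil(log2(3090)) = 12

bits = ceil(log2(3090)) = ceil(11.5934) = 12 bits


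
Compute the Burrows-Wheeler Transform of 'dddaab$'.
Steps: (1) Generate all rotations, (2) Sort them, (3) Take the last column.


Rotations (sorted):
  0: $dddaab -> last char: b
  1: aab$ddd -> last char: d
  2: ab$ddda -> last char: a
  3: b$dddaa -> last char: a
  4: daab$dd -> last char: d
  5: ddaab$d -> last char: d
  6: dddaab$ -> last char: $


BWT = bdaadd$


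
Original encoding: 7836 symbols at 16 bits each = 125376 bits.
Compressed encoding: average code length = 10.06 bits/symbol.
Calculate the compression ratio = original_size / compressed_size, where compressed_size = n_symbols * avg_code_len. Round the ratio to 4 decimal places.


original_size = n_symbols * orig_bits = 7836 * 16 = 125376 bits
compressed_size = n_symbols * avg_code_len = 7836 * 10.06 = 78830.16 bits
ratio = original_size / compressed_size = 125376 / 78830.16 = 1.5905

Compression ratio = 1.5905


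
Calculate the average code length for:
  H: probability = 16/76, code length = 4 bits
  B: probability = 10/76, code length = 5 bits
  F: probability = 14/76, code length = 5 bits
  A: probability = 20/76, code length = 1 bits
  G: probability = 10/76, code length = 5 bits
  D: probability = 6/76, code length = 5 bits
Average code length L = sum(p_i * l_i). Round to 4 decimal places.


Weighted contributions p_i * l_i:
  H: (16/76) * 4 = 64/76
  B: (10/76) * 5 = 50/76
  F: (14/76) * 5 = 70/76
  A: (20/76) * 1 = 20/76
  G: (10/76) * 5 = 50/76
  D: (6/76) * 5 = 30/76
Sum = (64 + 50 + 70 + 20 + 50 + 30)/76 = 284/76

L = 284/76 = 3.7368 bits/symbol


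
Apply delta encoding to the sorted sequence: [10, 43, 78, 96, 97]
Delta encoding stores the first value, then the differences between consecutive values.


First value: 10
Deltas:
  43 - 10 = 33
  78 - 43 = 35
  96 - 78 = 18
  97 - 96 = 1


Delta encoded: [10, 33, 35, 18, 1]


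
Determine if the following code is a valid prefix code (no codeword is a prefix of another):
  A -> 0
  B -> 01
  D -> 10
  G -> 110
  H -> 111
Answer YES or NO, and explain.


Checking each pair (does one codeword prefix another?):
  A='0' vs B='01': prefix -- VIOLATION

NO -- this is NOT a valid prefix code. A (0) is a prefix of B (01).


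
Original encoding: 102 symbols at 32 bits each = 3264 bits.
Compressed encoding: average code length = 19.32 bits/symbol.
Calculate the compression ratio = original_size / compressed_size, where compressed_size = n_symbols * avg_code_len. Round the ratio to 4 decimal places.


original_size = n_symbols * orig_bits = 102 * 32 = 3264 bits
compressed_size = n_symbols * avg_code_len = 102 * 19.32 = 1970.64 bits
ratio = original_size / compressed_size = 3264 / 1970.64 = 1.6563

Compression ratio = 1.6563


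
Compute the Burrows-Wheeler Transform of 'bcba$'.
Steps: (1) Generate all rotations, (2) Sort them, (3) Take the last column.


Rotations (sorted):
  0: $bcba -> last char: a
  1: a$bcb -> last char: b
  2: ba$bc -> last char: c
  3: bcba$ -> last char: $
  4: cba$b -> last char: b


BWT = abc$b
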